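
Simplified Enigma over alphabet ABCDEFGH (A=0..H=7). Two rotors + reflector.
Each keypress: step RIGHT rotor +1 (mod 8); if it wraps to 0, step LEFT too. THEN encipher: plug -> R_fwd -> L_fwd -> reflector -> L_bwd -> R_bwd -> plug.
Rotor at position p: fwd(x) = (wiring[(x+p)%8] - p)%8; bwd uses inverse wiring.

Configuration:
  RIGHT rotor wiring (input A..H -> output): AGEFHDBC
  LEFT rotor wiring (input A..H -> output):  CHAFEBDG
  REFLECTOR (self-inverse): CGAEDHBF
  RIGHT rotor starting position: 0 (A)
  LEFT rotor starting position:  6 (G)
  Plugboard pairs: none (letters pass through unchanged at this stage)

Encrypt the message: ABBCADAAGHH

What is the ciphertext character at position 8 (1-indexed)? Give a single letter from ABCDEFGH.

Char 1 ('A'): step: R->1, L=6; A->plug->A->R->F->L->H->refl->F->L'->A->R'->F->plug->F
Char 2 ('B'): step: R->2, L=6; B->plug->B->R->D->L->B->refl->G->L'->G->R'->G->plug->G
Char 3 ('B'): step: R->3, L=6; B->plug->B->R->E->L->C->refl->A->L'->B->R'->H->plug->H
Char 4 ('C'): step: R->4, L=6; C->plug->C->R->F->L->H->refl->F->L'->A->R'->G->plug->G
Char 5 ('A'): step: R->5, L=6; A->plug->A->R->G->L->G->refl->B->L'->D->R'->D->plug->D
Char 6 ('D'): step: R->6, L=6; D->plug->D->R->A->L->F->refl->H->L'->F->R'->H->plug->H
Char 7 ('A'): step: R->7, L=6; A->plug->A->R->D->L->B->refl->G->L'->G->R'->E->plug->E
Char 8 ('A'): step: R->0, L->7 (L advanced); A->plug->A->R->A->L->H->refl->F->L'->F->R'->D->plug->D

D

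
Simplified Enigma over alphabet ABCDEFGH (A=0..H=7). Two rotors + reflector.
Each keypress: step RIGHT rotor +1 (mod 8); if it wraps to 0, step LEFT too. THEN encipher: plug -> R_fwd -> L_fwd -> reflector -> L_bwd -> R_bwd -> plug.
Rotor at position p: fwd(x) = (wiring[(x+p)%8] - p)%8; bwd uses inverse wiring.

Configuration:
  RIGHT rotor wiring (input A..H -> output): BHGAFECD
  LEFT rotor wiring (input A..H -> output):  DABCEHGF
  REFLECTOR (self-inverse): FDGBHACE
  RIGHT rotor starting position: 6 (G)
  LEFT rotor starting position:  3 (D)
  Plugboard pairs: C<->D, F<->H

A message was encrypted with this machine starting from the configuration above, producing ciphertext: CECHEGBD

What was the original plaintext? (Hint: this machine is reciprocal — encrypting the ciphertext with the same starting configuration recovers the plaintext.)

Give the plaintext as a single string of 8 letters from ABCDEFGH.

Char 1 ('C'): step: R->7, L=3; C->plug->D->R->H->L->G->refl->C->L'->E->R'->A->plug->A
Char 2 ('E'): step: R->0, L->4 (L advanced); E->plug->E->R->F->L->E->refl->H->L'->E->R'->F->plug->H
Char 3 ('C'): step: R->1, L=4; C->plug->D->R->E->L->H->refl->E->L'->F->R'->B->plug->B
Char 4 ('H'): step: R->2, L=4; H->plug->F->R->B->L->D->refl->B->L'->D->R'->C->plug->D
Char 5 ('E'): step: R->3, L=4; E->plug->E->R->A->L->A->refl->F->L'->G->R'->F->plug->H
Char 6 ('G'): step: R->4, L=4; G->plug->G->R->C->L->C->refl->G->L'->H->R'->D->plug->C
Char 7 ('B'): step: R->5, L=4; B->plug->B->R->F->L->E->refl->H->L'->E->R'->D->plug->C
Char 8 ('D'): step: R->6, L=4; D->plug->C->R->D->L->B->refl->D->L'->B->R'->D->plug->C

Answer: AHBDHCCC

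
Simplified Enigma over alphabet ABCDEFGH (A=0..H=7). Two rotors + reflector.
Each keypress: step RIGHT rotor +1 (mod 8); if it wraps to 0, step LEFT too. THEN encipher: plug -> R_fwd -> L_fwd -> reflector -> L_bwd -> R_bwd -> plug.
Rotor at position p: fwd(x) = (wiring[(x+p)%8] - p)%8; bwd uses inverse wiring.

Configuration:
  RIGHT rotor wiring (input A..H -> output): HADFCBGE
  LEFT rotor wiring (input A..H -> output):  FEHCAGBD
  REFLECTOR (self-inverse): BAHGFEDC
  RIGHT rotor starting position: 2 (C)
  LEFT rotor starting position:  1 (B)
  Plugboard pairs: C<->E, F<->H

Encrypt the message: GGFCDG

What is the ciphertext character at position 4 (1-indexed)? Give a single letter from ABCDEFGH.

Char 1 ('G'): step: R->3, L=1; G->plug->G->R->F->L->A->refl->B->L'->C->R'->A->plug->A
Char 2 ('G'): step: R->4, L=1; G->plug->G->R->H->L->E->refl->F->L'->E->R'->F->plug->H
Char 3 ('F'): step: R->5, L=1; F->plug->H->R->F->L->A->refl->B->L'->C->R'->D->plug->D
Char 4 ('C'): step: R->6, L=1; C->plug->E->R->F->L->A->refl->B->L'->C->R'->D->plug->D

D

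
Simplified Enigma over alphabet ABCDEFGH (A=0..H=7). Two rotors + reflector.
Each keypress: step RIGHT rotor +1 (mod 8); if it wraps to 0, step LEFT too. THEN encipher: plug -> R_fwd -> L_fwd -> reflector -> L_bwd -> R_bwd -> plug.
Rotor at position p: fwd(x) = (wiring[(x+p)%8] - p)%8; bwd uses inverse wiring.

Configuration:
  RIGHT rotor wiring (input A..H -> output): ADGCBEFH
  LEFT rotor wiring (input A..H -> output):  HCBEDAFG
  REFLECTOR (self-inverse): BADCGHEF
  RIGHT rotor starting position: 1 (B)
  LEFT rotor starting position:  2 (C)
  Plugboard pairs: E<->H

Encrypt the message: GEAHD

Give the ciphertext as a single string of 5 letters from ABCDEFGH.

Char 1 ('G'): step: R->2, L=2; G->plug->G->R->G->L->F->refl->H->L'->A->R'->B->plug->B
Char 2 ('E'): step: R->3, L=2; E->plug->H->R->D->L->G->refl->E->L'->F->R'->F->plug->F
Char 3 ('A'): step: R->4, L=2; A->plug->A->R->F->L->E->refl->G->L'->D->R'->D->plug->D
Char 4 ('H'): step: R->5, L=2; H->plug->E->R->G->L->F->refl->H->L'->A->R'->B->plug->B
Char 5 ('D'): step: R->6, L=2; D->plug->D->R->F->L->E->refl->G->L'->D->R'->G->plug->G

Answer: BFDBG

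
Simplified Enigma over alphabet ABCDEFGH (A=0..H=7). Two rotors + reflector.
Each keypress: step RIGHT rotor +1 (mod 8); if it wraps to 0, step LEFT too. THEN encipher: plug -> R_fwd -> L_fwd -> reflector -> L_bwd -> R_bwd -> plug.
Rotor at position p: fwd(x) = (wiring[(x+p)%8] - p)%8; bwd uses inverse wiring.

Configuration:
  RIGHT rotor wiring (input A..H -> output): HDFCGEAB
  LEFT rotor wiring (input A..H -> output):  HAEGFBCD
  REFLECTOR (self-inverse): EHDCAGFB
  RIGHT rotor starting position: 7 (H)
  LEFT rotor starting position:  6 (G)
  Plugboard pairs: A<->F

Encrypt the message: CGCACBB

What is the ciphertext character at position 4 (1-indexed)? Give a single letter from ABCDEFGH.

Char 1 ('C'): step: R->0, L->7 (L advanced); C->plug->C->R->F->L->G->refl->F->L'->D->R'->B->plug->B
Char 2 ('G'): step: R->1, L=7; G->plug->G->R->A->L->E->refl->A->L'->B->R'->C->plug->C
Char 3 ('C'): step: R->2, L=7; C->plug->C->R->E->L->H->refl->B->L'->C->R'->D->plug->D
Char 4 ('A'): step: R->3, L=7; A->plug->F->R->E->L->H->refl->B->L'->C->R'->H->plug->H

H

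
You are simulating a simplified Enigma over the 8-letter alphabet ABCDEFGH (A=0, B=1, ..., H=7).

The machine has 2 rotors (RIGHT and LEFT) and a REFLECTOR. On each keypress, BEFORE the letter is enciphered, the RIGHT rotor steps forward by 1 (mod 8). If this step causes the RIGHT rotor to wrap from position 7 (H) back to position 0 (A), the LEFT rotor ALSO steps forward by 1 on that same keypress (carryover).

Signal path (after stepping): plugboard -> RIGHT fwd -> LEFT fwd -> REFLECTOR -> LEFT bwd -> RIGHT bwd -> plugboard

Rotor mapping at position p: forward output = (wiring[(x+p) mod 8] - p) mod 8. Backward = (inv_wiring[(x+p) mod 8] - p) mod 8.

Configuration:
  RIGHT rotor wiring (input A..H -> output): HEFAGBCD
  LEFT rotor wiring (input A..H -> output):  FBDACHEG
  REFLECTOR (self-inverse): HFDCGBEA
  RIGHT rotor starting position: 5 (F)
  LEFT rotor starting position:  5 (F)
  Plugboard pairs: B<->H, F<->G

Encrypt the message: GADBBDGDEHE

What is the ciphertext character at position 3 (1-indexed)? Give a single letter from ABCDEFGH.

Char 1 ('G'): step: R->6, L=5; G->plug->F->R->C->L->B->refl->F->L'->H->R'->E->plug->E
Char 2 ('A'): step: R->7, L=5; A->plug->A->R->E->L->E->refl->G->L'->F->R'->C->plug->C
Char 3 ('D'): step: R->0, L->6 (L advanced); D->plug->D->R->A->L->G->refl->E->L'->G->R'->E->plug->E

E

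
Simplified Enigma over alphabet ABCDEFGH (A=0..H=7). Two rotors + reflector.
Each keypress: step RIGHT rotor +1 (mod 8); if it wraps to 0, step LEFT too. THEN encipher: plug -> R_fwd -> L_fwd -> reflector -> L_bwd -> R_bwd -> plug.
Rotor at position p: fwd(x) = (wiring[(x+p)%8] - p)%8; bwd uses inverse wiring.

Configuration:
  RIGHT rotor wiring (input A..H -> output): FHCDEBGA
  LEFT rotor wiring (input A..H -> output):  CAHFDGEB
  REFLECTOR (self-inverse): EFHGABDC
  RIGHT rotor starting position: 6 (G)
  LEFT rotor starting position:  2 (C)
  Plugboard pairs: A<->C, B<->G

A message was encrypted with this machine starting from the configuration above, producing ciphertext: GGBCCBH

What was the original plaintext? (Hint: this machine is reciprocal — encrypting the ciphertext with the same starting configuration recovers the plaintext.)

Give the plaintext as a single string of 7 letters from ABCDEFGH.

Answer: DFGHEFG

Derivation:
Char 1 ('G'): step: R->7, L=2; G->plug->B->R->G->L->A->refl->E->L'->D->R'->D->plug->D
Char 2 ('G'): step: R->0, L->3 (L advanced); G->plug->B->R->H->L->E->refl->A->L'->B->R'->F->plug->F
Char 3 ('B'): step: R->1, L=3; B->plug->G->R->H->L->E->refl->A->L'->B->R'->B->plug->G
Char 4 ('C'): step: R->2, L=3; C->plug->A->R->A->L->C->refl->H->L'->F->R'->H->plug->H
Char 5 ('C'): step: R->3, L=3; C->plug->A->R->A->L->C->refl->H->L'->F->R'->E->plug->E
Char 6 ('B'): step: R->4, L=3; B->plug->G->R->G->L->F->refl->B->L'->D->R'->F->plug->F
Char 7 ('H'): step: R->5, L=3; H->plug->H->R->H->L->E->refl->A->L'->B->R'->B->plug->G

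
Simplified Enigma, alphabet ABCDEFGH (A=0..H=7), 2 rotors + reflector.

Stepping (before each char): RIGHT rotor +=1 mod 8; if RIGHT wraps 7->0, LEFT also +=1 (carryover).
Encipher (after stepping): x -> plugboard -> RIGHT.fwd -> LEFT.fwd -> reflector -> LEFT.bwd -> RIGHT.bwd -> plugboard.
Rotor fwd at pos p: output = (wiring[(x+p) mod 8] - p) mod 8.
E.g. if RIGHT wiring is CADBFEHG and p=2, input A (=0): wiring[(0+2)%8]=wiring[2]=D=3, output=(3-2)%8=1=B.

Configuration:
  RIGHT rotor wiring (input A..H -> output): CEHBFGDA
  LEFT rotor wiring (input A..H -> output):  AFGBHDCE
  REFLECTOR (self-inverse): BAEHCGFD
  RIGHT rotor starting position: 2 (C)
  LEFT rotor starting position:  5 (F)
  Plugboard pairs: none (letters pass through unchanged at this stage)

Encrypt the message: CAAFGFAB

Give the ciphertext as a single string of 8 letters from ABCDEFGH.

Answer: BFHBFBEE

Derivation:
Char 1 ('C'): step: R->3, L=5; C->plug->C->R->D->L->D->refl->H->L'->C->R'->B->plug->B
Char 2 ('A'): step: R->4, L=5; A->plug->A->R->B->L->F->refl->G->L'->A->R'->F->plug->F
Char 3 ('A'): step: R->5, L=5; A->plug->A->R->B->L->F->refl->G->L'->A->R'->H->plug->H
Char 4 ('F'): step: R->6, L=5; F->plug->F->R->D->L->D->refl->H->L'->C->R'->B->plug->B
Char 5 ('G'): step: R->7, L=5; G->plug->G->R->H->L->C->refl->E->L'->G->R'->F->plug->F
Char 6 ('F'): step: R->0, L->6 (L advanced); F->plug->F->R->G->L->B->refl->A->L'->E->R'->B->plug->B
Char 7 ('A'): step: R->1, L=6; A->plug->A->R->D->L->H->refl->D->L'->F->R'->E->plug->E
Char 8 ('B'): step: R->2, L=6; B->plug->B->R->H->L->F->refl->G->L'->B->R'->E->plug->E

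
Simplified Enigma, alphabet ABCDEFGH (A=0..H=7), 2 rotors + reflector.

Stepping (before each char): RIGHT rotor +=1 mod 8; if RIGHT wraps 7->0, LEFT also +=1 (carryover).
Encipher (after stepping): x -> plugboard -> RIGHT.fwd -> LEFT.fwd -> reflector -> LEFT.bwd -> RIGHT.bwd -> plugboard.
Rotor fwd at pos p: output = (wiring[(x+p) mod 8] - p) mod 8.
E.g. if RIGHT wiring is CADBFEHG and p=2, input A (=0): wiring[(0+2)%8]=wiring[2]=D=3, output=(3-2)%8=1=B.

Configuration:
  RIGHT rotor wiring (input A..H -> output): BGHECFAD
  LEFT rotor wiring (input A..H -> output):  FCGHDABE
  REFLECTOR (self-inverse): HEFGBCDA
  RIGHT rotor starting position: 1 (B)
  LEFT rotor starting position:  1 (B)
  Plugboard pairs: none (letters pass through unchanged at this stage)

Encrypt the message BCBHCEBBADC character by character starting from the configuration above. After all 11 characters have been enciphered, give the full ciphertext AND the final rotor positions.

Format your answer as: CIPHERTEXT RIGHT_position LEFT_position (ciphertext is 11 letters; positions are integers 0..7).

Char 1 ('B'): step: R->2, L=1; B->plug->B->R->C->L->G->refl->D->L'->G->R'->E->plug->E
Char 2 ('C'): step: R->3, L=1; C->plug->C->R->C->L->G->refl->D->L'->G->R'->F->plug->F
Char 3 ('B'): step: R->4, L=1; B->plug->B->R->B->L->F->refl->C->L'->D->R'->G->plug->G
Char 4 ('H'): step: R->5, L=1; H->plug->H->R->F->L->A->refl->H->L'->E->R'->D->plug->D
Char 5 ('C'): step: R->6, L=1; C->plug->C->R->D->L->C->refl->F->L'->B->R'->E->plug->E
Char 6 ('E'): step: R->7, L=1; E->plug->E->R->F->L->A->refl->H->L'->E->R'->A->plug->A
Char 7 ('B'): step: R->0, L->2 (L advanced); B->plug->B->R->G->L->D->refl->G->L'->D->R'->H->plug->H
Char 8 ('B'): step: R->1, L=2; B->plug->B->R->G->L->D->refl->G->L'->D->R'->C->plug->C
Char 9 ('A'): step: R->2, L=2; A->plug->A->R->F->L->C->refl->F->L'->B->R'->F->plug->F
Char 10 ('D'): step: R->3, L=2; D->plug->D->R->F->L->C->refl->F->L'->B->R'->A->plug->A
Char 11 ('C'): step: R->4, L=2; C->plug->C->R->E->L->H->refl->A->L'->H->R'->D->plug->D
Final: ciphertext=EFGDEAHCFAD, RIGHT=4, LEFT=2

Answer: EFGDEAHCFAD 4 2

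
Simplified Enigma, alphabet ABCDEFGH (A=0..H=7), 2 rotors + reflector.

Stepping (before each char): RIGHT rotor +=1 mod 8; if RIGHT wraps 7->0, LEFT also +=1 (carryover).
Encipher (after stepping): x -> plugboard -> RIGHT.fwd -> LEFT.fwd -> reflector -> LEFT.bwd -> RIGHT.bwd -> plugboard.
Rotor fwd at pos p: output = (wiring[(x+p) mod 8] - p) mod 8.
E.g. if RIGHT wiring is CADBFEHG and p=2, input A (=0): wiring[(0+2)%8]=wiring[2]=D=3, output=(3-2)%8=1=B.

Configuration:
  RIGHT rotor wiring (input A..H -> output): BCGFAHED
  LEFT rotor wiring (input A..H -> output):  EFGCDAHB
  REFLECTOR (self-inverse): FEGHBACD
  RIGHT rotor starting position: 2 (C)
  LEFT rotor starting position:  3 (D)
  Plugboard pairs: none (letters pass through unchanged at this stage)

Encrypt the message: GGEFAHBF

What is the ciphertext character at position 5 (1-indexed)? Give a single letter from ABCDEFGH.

Char 1 ('G'): step: R->3, L=3; G->plug->G->R->H->L->D->refl->H->L'->A->R'->E->plug->E
Char 2 ('G'): step: R->4, L=3; G->plug->G->R->C->L->F->refl->A->L'->B->R'->H->plug->H
Char 3 ('E'): step: R->5, L=3; E->plug->E->R->F->L->B->refl->E->L'->D->R'->H->plug->H
Char 4 ('F'): step: R->6, L=3; F->plug->F->R->H->L->D->refl->H->L'->A->R'->E->plug->E
Char 5 ('A'): step: R->7, L=3; A->plug->A->R->E->L->G->refl->C->L'->G->R'->E->plug->E

E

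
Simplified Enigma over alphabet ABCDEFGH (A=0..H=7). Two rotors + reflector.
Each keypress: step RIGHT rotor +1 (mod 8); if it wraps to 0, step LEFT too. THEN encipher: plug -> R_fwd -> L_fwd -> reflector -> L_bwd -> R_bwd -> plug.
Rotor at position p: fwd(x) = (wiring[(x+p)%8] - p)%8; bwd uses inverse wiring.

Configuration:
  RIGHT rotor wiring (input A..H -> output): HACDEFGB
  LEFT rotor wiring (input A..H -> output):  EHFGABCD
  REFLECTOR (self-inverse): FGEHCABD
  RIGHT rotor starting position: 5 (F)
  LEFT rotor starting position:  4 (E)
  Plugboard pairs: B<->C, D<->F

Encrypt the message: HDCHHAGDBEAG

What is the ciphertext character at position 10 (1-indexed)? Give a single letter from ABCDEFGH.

Char 1 ('H'): step: R->6, L=4; H->plug->H->R->H->L->C->refl->E->L'->A->R'->A->plug->A
Char 2 ('D'): step: R->7, L=4; D->plug->F->R->F->L->D->refl->H->L'->D->R'->D->plug->F
Char 3 ('C'): step: R->0, L->5 (L advanced); C->plug->B->R->A->L->E->refl->C->L'->E->R'->E->plug->E
Char 4 ('H'): step: R->1, L=5; H->plug->H->R->G->L->B->refl->G->L'->C->R'->C->plug->B
Char 5 ('H'): step: R->2, L=5; H->plug->H->R->G->L->B->refl->G->L'->C->R'->C->plug->B
Char 6 ('A'): step: R->3, L=5; A->plug->A->R->A->L->E->refl->C->L'->E->R'->F->plug->D
Char 7 ('G'): step: R->4, L=5; G->plug->G->R->G->L->B->refl->G->L'->C->R'->C->plug->B
Char 8 ('D'): step: R->5, L=5; D->plug->F->R->F->L->A->refl->F->L'->B->R'->B->plug->C
Char 9 ('B'): step: R->6, L=5; B->plug->C->R->B->L->F->refl->A->L'->F->R'->F->plug->D
Char 10 ('E'): step: R->7, L=5; E->plug->E->R->E->L->C->refl->E->L'->A->R'->B->plug->C

C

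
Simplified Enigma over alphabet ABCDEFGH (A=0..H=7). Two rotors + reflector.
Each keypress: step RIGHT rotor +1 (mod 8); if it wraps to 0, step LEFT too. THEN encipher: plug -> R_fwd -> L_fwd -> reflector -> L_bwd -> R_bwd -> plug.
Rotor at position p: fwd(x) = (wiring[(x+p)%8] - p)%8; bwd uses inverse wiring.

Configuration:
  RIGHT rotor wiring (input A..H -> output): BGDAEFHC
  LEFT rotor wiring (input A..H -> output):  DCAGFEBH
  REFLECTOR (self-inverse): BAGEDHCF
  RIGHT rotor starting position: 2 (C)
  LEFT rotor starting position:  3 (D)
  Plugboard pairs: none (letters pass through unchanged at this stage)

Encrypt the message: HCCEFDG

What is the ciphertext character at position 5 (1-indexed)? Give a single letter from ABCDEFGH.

Char 1 ('H'): step: R->3, L=3; H->plug->H->R->A->L->D->refl->E->L'->E->R'->D->plug->D
Char 2 ('C'): step: R->4, L=3; C->plug->C->R->D->L->G->refl->C->L'->B->R'->B->plug->B
Char 3 ('C'): step: R->5, L=3; C->plug->C->R->F->L->A->refl->B->L'->C->R'->B->plug->B
Char 4 ('E'): step: R->6, L=3; E->plug->E->R->F->L->A->refl->B->L'->C->R'->F->plug->F
Char 5 ('F'): step: R->7, L=3; F->plug->F->R->F->L->A->refl->B->L'->C->R'->B->plug->B

B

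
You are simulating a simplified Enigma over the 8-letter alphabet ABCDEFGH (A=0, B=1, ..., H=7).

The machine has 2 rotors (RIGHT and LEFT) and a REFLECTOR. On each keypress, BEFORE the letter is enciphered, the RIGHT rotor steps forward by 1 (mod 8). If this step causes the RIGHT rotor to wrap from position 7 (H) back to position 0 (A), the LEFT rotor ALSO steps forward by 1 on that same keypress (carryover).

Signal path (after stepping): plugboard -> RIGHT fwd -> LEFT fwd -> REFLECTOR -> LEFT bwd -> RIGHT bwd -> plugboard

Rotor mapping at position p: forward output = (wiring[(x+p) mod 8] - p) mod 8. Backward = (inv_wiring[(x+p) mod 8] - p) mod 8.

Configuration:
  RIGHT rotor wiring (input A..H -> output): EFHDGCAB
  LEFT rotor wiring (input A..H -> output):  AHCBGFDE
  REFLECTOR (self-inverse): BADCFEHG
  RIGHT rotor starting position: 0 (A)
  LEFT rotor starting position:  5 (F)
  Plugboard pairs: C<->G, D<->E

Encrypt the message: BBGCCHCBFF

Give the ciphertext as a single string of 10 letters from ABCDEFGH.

Char 1 ('B'): step: R->1, L=5; B->plug->B->R->G->L->E->refl->F->L'->F->R'->D->plug->E
Char 2 ('B'): step: R->2, L=5; B->plug->B->R->B->L->G->refl->H->L'->C->R'->G->plug->C
Char 3 ('G'): step: R->3, L=5; G->plug->C->R->H->L->B->refl->A->L'->A->R'->A->plug->A
Char 4 ('C'): step: R->4, L=5; C->plug->G->R->D->L->D->refl->C->L'->E->R'->C->plug->G
Char 5 ('C'): step: R->5, L=5; C->plug->G->R->G->L->E->refl->F->L'->F->R'->A->plug->A
Char 6 ('H'): step: R->6, L=5; H->plug->H->R->E->L->C->refl->D->L'->D->R'->B->plug->B
Char 7 ('C'): step: R->7, L=5; C->plug->G->R->D->L->D->refl->C->L'->E->R'->E->plug->D
Char 8 ('B'): step: R->0, L->6 (L advanced); B->plug->B->R->F->L->D->refl->C->L'->C->R'->F->plug->F
Char 9 ('F'): step: R->1, L=6; F->plug->F->R->H->L->H->refl->G->L'->B->R'->E->plug->D
Char 10 ('F'): step: R->2, L=6; F->plug->F->R->H->L->H->refl->G->L'->B->R'->B->plug->B

Answer: ECAGABDFDB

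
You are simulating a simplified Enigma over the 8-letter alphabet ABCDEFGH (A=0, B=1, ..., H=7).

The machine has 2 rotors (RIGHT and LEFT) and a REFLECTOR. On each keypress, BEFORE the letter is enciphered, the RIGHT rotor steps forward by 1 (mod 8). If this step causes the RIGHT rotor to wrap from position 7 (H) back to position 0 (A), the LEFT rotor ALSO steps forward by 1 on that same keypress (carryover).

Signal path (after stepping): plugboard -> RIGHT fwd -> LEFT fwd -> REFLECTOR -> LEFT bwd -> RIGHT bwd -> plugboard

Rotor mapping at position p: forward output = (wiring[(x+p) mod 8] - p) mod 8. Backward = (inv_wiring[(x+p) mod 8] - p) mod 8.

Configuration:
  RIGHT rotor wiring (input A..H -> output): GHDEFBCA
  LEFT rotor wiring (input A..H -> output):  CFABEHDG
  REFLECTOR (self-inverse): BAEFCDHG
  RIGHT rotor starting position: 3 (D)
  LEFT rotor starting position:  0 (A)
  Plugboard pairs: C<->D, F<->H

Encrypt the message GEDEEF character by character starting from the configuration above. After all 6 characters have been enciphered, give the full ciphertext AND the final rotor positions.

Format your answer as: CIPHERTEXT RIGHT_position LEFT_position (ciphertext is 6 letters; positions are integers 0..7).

Answer: BDABFE 1 1

Derivation:
Char 1 ('G'): step: R->4, L=0; G->plug->G->R->H->L->G->refl->H->L'->F->R'->B->plug->B
Char 2 ('E'): step: R->5, L=0; E->plug->E->R->C->L->A->refl->B->L'->D->R'->C->plug->D
Char 3 ('D'): step: R->6, L=0; D->plug->C->R->A->L->C->refl->E->L'->E->R'->A->plug->A
Char 4 ('E'): step: R->7, L=0; E->plug->E->R->F->L->H->refl->G->L'->H->R'->B->plug->B
Char 5 ('E'): step: R->0, L->1 (L advanced); E->plug->E->R->F->L->C->refl->E->L'->A->R'->H->plug->F
Char 6 ('F'): step: R->1, L=1; F->plug->H->R->F->L->C->refl->E->L'->A->R'->E->plug->E
Final: ciphertext=BDABFE, RIGHT=1, LEFT=1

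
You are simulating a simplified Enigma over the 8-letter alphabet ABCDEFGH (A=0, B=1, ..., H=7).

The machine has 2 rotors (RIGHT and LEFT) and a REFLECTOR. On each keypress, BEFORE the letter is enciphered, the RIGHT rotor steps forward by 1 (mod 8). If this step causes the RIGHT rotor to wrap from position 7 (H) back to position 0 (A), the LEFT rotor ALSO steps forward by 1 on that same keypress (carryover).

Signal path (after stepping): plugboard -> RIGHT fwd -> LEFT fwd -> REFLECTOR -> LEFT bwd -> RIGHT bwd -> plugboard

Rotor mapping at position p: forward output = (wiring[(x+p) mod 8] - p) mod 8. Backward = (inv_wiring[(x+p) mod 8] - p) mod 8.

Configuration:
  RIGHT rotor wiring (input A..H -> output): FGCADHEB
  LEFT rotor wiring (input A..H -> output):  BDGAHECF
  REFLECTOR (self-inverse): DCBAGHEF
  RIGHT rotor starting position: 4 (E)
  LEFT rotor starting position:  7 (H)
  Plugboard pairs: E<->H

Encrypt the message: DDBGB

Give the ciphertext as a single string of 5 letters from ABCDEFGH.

Answer: AFDFF

Derivation:
Char 1 ('D'): step: R->5, L=7; D->plug->D->R->A->L->G->refl->E->L'->C->R'->A->plug->A
Char 2 ('D'): step: R->6, L=7; D->plug->D->R->A->L->G->refl->E->L'->C->R'->F->plug->F
Char 3 ('B'): step: R->7, L=7; B->plug->B->R->G->L->F->refl->H->L'->D->R'->D->plug->D
Char 4 ('G'): step: R->0, L->0 (L advanced); G->plug->G->R->E->L->H->refl->F->L'->H->R'->F->plug->F
Char 5 ('B'): step: R->1, L=0; B->plug->B->R->B->L->D->refl->A->L'->D->R'->F->plug->F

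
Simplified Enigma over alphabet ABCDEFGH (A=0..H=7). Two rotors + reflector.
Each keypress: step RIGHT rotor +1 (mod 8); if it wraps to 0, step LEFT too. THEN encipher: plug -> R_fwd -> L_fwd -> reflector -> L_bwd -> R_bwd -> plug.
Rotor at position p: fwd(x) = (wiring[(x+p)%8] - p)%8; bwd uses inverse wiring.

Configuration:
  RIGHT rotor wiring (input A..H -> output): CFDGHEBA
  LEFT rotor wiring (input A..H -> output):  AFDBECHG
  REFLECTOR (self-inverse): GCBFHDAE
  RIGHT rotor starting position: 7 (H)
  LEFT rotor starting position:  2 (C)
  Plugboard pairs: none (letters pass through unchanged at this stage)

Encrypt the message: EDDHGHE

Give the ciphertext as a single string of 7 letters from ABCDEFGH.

Answer: HHHFBCC

Derivation:
Char 1 ('E'): step: R->0, L->3 (L advanced); E->plug->E->R->H->L->A->refl->G->L'->A->R'->H->plug->H
Char 2 ('D'): step: R->1, L=3; D->plug->D->R->G->L->C->refl->B->L'->B->R'->H->plug->H
Char 3 ('D'): step: R->2, L=3; D->plug->D->R->C->L->H->refl->E->L'->D->R'->H->plug->H
Char 4 ('H'): step: R->3, L=3; H->plug->H->R->A->L->G->refl->A->L'->H->R'->F->plug->F
Char 5 ('G'): step: R->4, L=3; G->plug->G->R->H->L->A->refl->G->L'->A->R'->B->plug->B
Char 6 ('H'): step: R->5, L=3; H->plug->H->R->C->L->H->refl->E->L'->D->R'->C->plug->C
Char 7 ('E'): step: R->6, L=3; E->plug->E->R->F->L->F->refl->D->L'->E->R'->C->plug->C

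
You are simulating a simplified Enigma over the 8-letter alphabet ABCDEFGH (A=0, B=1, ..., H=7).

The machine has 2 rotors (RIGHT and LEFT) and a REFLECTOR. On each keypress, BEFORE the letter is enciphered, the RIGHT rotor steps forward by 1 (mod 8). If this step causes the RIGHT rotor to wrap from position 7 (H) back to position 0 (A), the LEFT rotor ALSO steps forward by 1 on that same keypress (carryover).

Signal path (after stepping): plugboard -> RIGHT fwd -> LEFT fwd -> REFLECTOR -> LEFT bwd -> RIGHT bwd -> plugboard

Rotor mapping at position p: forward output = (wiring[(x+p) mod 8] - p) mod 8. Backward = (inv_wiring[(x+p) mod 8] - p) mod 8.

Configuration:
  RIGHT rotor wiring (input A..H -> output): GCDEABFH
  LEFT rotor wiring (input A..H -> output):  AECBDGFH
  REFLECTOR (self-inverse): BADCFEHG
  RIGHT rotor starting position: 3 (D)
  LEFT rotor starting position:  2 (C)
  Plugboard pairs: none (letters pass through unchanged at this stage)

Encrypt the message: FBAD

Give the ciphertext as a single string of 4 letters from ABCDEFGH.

Answer: CCDB

Derivation:
Char 1 ('F'): step: R->4, L=2; F->plug->F->R->G->L->G->refl->H->L'->B->R'->C->plug->C
Char 2 ('B'): step: R->5, L=2; B->plug->B->R->A->L->A->refl->B->L'->C->R'->C->plug->C
Char 3 ('A'): step: R->6, L=2; A->plug->A->R->H->L->C->refl->D->L'->E->R'->D->plug->D
Char 4 ('D'): step: R->7, L=2; D->plug->D->R->E->L->D->refl->C->L'->H->R'->B->plug->B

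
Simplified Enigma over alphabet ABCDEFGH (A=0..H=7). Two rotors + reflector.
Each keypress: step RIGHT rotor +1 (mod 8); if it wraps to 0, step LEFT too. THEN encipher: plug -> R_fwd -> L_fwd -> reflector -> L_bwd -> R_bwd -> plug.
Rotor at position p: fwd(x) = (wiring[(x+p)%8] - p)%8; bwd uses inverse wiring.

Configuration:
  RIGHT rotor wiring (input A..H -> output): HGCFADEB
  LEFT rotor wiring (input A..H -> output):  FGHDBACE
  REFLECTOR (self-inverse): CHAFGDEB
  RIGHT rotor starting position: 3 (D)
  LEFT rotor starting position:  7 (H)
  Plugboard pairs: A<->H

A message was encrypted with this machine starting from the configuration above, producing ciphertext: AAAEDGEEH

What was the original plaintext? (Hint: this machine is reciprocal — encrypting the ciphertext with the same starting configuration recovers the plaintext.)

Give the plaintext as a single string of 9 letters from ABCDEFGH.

Answer: HFBHBFABF

Derivation:
Char 1 ('A'): step: R->4, L=7; A->plug->H->R->B->L->G->refl->E->L'->E->R'->A->plug->H
Char 2 ('A'): step: R->5, L=7; A->plug->H->R->D->L->A->refl->C->L'->F->R'->F->plug->F
Char 3 ('A'): step: R->6, L=7; A->plug->H->R->F->L->C->refl->A->L'->D->R'->B->plug->B
Char 4 ('E'): step: R->7, L=7; E->plug->E->R->G->L->B->refl->H->L'->C->R'->A->plug->H
Char 5 ('D'): step: R->0, L->0 (L advanced); D->plug->D->R->F->L->A->refl->C->L'->G->R'->B->plug->B
Char 6 ('G'): step: R->1, L=0; G->plug->G->R->A->L->F->refl->D->L'->D->R'->F->plug->F
Char 7 ('E'): step: R->2, L=0; E->plug->E->R->C->L->H->refl->B->L'->E->R'->H->plug->A
Char 8 ('E'): step: R->3, L=0; E->plug->E->R->G->L->C->refl->A->L'->F->R'->B->plug->B
Char 9 ('H'): step: R->4, L=0; H->plug->A->R->E->L->B->refl->H->L'->C->R'->F->plug->F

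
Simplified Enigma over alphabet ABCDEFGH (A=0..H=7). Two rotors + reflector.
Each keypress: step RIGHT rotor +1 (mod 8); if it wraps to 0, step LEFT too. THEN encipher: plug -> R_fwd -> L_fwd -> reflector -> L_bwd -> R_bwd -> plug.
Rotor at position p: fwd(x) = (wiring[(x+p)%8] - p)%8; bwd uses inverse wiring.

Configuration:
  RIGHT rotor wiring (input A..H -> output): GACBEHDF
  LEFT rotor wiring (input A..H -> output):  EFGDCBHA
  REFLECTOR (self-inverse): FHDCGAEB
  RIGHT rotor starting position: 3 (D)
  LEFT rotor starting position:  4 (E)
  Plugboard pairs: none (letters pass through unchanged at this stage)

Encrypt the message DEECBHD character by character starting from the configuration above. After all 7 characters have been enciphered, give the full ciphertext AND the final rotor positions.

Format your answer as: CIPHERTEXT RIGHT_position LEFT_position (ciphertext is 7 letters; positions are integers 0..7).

Char 1 ('D'): step: R->4, L=4; D->plug->D->R->B->L->F->refl->A->L'->E->R'->F->plug->F
Char 2 ('E'): step: R->5, L=4; E->plug->E->R->D->L->E->refl->G->L'->A->R'->C->plug->C
Char 3 ('E'): step: R->6, L=4; E->plug->E->R->E->L->A->refl->F->L'->B->R'->H->plug->H
Char 4 ('C'): step: R->7, L=4; C->plug->C->R->B->L->F->refl->A->L'->E->R'->H->plug->H
Char 5 ('B'): step: R->0, L->5 (L advanced); B->plug->B->R->A->L->E->refl->G->L'->G->R'->A->plug->A
Char 6 ('H'): step: R->1, L=5; H->plug->H->R->F->L->B->refl->H->L'->D->R'->D->plug->D
Char 7 ('D'): step: R->2, L=5; D->plug->D->R->F->L->B->refl->H->L'->D->R'->F->plug->F
Final: ciphertext=FCHHADF, RIGHT=2, LEFT=5

Answer: FCHHADF 2 5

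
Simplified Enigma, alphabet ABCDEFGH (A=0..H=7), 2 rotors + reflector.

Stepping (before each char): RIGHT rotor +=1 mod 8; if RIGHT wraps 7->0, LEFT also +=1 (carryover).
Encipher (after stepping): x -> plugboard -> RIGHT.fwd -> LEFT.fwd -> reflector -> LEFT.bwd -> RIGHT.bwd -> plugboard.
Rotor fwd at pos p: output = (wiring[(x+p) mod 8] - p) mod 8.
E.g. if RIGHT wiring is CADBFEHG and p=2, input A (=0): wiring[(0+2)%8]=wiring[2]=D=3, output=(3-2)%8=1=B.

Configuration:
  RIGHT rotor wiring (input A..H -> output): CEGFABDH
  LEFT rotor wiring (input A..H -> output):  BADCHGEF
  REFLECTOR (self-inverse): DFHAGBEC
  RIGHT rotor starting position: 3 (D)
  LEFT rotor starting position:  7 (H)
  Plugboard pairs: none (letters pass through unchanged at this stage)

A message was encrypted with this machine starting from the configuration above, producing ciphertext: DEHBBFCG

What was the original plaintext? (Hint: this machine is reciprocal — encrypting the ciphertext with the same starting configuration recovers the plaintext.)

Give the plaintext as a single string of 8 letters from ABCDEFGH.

Char 1 ('D'): step: R->4, L=7; D->plug->D->R->D->L->E->refl->G->L'->A->R'->F->plug->F
Char 2 ('E'): step: R->5, L=7; E->plug->E->R->H->L->F->refl->B->L'->C->R'->C->plug->C
Char 3 ('H'): step: R->6, L=7; H->plug->H->R->D->L->E->refl->G->L'->A->R'->E->plug->E
Char 4 ('B'): step: R->7, L=7; B->plug->B->R->D->L->E->refl->G->L'->A->R'->A->plug->A
Char 5 ('B'): step: R->0, L->0 (L advanced); B->plug->B->R->E->L->H->refl->C->L'->D->R'->G->plug->G
Char 6 ('F'): step: R->1, L=0; F->plug->F->R->C->L->D->refl->A->L'->B->R'->H->plug->H
Char 7 ('C'): step: R->2, L=0; C->plug->C->R->G->L->E->refl->G->L'->F->R'->F->plug->F
Char 8 ('G'): step: R->3, L=0; G->plug->G->R->B->L->A->refl->D->L'->C->R'->A->plug->A

Answer: FCEAGHFA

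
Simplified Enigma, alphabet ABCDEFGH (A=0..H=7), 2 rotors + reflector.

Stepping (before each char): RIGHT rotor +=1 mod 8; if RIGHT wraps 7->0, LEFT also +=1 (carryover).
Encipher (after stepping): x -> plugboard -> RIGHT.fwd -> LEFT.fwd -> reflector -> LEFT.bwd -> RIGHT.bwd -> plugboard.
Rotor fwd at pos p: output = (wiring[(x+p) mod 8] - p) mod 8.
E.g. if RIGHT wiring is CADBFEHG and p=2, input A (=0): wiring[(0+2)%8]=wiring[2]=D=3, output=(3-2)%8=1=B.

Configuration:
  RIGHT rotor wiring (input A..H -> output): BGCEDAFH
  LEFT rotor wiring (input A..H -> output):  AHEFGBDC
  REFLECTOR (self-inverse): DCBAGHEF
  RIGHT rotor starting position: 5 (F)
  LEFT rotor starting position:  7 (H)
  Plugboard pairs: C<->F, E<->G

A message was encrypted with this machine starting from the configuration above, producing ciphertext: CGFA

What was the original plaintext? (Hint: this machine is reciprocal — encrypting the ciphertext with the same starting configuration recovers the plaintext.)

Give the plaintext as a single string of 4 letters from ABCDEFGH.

Answer: BDDG

Derivation:
Char 1 ('C'): step: R->6, L=7; C->plug->F->R->G->L->C->refl->B->L'->B->R'->B->plug->B
Char 2 ('G'): step: R->7, L=7; G->plug->E->R->F->L->H->refl->F->L'->D->R'->D->plug->D
Char 3 ('F'): step: R->0, L->0 (L advanced); F->plug->C->R->C->L->E->refl->G->L'->E->R'->D->plug->D
Char 4 ('A'): step: R->1, L=0; A->plug->A->R->F->L->B->refl->C->L'->H->R'->E->plug->G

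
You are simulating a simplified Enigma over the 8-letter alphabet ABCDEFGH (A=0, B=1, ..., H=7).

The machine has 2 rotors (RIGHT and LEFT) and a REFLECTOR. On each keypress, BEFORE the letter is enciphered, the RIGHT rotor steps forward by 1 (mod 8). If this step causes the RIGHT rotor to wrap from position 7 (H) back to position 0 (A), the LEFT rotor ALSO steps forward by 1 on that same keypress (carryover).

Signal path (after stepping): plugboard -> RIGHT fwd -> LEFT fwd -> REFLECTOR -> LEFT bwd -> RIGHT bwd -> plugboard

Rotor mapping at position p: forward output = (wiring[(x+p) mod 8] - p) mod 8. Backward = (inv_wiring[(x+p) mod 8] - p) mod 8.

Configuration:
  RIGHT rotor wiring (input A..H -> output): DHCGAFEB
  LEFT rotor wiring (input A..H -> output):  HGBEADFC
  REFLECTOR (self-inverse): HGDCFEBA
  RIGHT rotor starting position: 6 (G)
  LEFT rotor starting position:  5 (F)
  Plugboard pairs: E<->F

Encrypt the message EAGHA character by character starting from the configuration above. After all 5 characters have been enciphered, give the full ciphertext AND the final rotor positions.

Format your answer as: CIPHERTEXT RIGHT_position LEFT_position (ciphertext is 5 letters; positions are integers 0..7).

Answer: GFEFE 3 6

Derivation:
Char 1 ('E'): step: R->7, L=5; E->plug->F->R->B->L->A->refl->H->L'->G->R'->G->plug->G
Char 2 ('A'): step: R->0, L->6 (L advanced); A->plug->A->R->D->L->A->refl->H->L'->A->R'->E->plug->F
Char 3 ('G'): step: R->1, L=6; G->plug->G->R->A->L->H->refl->A->L'->D->R'->F->plug->E
Char 4 ('H'): step: R->2, L=6; H->plug->H->R->F->L->G->refl->B->L'->C->R'->E->plug->F
Char 5 ('A'): step: R->3, L=6; A->plug->A->R->D->L->A->refl->H->L'->A->R'->F->plug->E
Final: ciphertext=GFEFE, RIGHT=3, LEFT=6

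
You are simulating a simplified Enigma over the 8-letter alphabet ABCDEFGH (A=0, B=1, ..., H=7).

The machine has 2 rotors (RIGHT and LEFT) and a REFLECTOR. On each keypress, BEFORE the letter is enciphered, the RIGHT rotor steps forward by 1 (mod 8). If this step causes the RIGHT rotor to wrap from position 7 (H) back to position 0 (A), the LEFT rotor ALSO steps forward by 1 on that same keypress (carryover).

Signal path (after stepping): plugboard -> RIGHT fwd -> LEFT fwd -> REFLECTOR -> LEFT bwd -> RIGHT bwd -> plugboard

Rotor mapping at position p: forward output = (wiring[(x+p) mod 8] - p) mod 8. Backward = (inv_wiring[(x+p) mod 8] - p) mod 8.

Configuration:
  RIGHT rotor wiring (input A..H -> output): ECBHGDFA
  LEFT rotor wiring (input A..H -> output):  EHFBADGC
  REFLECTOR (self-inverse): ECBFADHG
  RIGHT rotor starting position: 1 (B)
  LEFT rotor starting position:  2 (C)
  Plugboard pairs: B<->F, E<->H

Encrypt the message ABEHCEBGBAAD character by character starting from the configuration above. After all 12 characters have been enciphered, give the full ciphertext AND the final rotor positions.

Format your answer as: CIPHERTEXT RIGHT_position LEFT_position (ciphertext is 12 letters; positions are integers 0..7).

Char 1 ('A'): step: R->2, L=2; A->plug->A->R->H->L->F->refl->D->L'->A->R'->H->plug->E
Char 2 ('B'): step: R->3, L=2; B->plug->F->R->B->L->H->refl->G->L'->C->R'->D->plug->D
Char 3 ('E'): step: R->4, L=2; E->plug->H->R->D->L->B->refl->C->L'->G->R'->F->plug->B
Char 4 ('H'): step: R->5, L=2; H->plug->E->R->F->L->A->refl->E->L'->E->R'->F->plug->B
Char 5 ('C'): step: R->6, L=2; C->plug->C->R->G->L->C->refl->B->L'->D->R'->E->plug->H
Char 6 ('E'): step: R->7, L=2; E->plug->H->R->G->L->C->refl->B->L'->D->R'->C->plug->C
Char 7 ('B'): step: R->0, L->3 (L advanced); B->plug->F->R->D->L->D->refl->F->L'->B->R'->C->plug->C
Char 8 ('G'): step: R->1, L=3; G->plug->G->R->H->L->C->refl->B->L'->F->R'->D->plug->D
Char 9 ('B'): step: R->2, L=3; B->plug->F->R->G->L->E->refl->A->L'->C->R'->G->plug->G
Char 10 ('A'): step: R->3, L=3; A->plug->A->R->E->L->H->refl->G->L'->A->R'->C->plug->C
Char 11 ('A'): step: R->4, L=3; A->plug->A->R->C->L->A->refl->E->L'->G->R'->F->plug->B
Char 12 ('D'): step: R->5, L=3; D->plug->D->R->H->L->C->refl->B->L'->F->R'->E->plug->H
Final: ciphertext=EDBBHCCDGCBH, RIGHT=5, LEFT=3

Answer: EDBBHCCDGCBH 5 3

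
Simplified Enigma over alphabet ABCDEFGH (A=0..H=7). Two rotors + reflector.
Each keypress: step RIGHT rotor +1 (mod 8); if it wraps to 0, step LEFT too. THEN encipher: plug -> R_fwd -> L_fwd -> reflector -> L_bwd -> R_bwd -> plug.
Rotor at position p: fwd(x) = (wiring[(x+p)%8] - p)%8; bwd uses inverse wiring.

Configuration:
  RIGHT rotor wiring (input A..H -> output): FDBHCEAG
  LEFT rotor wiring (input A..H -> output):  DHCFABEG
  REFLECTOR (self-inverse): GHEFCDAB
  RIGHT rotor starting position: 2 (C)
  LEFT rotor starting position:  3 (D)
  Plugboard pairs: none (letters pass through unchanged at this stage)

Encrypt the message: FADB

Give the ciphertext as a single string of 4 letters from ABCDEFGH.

Char 1 ('F'): step: R->3, L=3; F->plug->F->R->C->L->G->refl->A->L'->F->R'->D->plug->D
Char 2 ('A'): step: R->4, L=3; A->plug->A->R->G->L->E->refl->C->L'->A->R'->B->plug->B
Char 3 ('D'): step: R->5, L=3; D->plug->D->R->A->L->C->refl->E->L'->G->R'->E->plug->E
Char 4 ('B'): step: R->6, L=3; B->plug->B->R->A->L->C->refl->E->L'->G->R'->H->plug->H

Answer: DBEH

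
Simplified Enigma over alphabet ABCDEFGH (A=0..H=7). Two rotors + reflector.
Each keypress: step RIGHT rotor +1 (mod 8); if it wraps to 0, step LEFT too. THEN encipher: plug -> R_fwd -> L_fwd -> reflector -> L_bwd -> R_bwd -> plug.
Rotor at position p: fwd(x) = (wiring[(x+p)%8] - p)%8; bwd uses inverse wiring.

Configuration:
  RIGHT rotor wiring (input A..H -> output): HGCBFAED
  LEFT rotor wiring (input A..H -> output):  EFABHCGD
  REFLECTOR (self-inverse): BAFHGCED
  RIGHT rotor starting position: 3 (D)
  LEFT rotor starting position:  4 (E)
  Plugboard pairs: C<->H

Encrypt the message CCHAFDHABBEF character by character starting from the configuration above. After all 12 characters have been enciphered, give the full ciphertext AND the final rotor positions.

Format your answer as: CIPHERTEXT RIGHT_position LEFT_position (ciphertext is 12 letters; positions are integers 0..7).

Answer: BAACABGBACHE 7 5

Derivation:
Char 1 ('C'): step: R->4, L=4; C->plug->H->R->F->L->B->refl->A->L'->E->R'->B->plug->B
Char 2 ('C'): step: R->5, L=4; C->plug->H->R->A->L->D->refl->H->L'->D->R'->A->plug->A
Char 3 ('H'): step: R->6, L=4; H->plug->C->R->B->L->G->refl->E->L'->G->R'->A->plug->A
Char 4 ('A'): step: R->7, L=4; A->plug->A->R->E->L->A->refl->B->L'->F->R'->H->plug->C
Char 5 ('F'): step: R->0, L->5 (L advanced); F->plug->F->R->A->L->F->refl->C->L'->H->R'->A->plug->A
Char 6 ('D'): step: R->1, L=5; D->plug->D->R->E->L->A->refl->B->L'->B->R'->B->plug->B
Char 7 ('H'): step: R->2, L=5; H->plug->C->R->D->L->H->refl->D->L'->F->R'->G->plug->G
Char 8 ('A'): step: R->3, L=5; A->plug->A->R->G->L->E->refl->G->L'->C->R'->B->plug->B
Char 9 ('B'): step: R->4, L=5; B->plug->B->R->E->L->A->refl->B->L'->B->R'->A->plug->A
Char 10 ('B'): step: R->5, L=5; B->plug->B->R->H->L->C->refl->F->L'->A->R'->H->plug->C
Char 11 ('E'): step: R->6, L=5; E->plug->E->R->E->L->A->refl->B->L'->B->R'->C->plug->H
Char 12 ('F'): step: R->7, L=5; F->plug->F->R->G->L->E->refl->G->L'->C->R'->E->plug->E
Final: ciphertext=BAACABGBACHE, RIGHT=7, LEFT=5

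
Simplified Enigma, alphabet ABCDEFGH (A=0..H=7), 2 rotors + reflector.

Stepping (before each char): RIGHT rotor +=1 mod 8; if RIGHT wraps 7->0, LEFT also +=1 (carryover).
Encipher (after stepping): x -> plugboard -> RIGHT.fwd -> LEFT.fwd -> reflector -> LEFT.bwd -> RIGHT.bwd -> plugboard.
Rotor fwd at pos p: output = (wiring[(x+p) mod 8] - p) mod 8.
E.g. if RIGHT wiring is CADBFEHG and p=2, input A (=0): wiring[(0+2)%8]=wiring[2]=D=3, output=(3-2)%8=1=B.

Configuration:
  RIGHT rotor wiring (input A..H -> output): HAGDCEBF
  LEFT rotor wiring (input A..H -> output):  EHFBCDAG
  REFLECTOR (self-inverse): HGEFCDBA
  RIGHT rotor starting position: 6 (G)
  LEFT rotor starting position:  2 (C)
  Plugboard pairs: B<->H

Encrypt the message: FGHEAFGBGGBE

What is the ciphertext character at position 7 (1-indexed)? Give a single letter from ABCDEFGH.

Char 1 ('F'): step: R->7, L=2; F->plug->F->R->D->L->B->refl->G->L'->E->R'->E->plug->E
Char 2 ('G'): step: R->0, L->3 (L advanced); G->plug->G->R->B->L->H->refl->A->L'->C->R'->E->plug->E
Char 3 ('H'): step: R->1, L=3; H->plug->B->R->F->L->B->refl->G->L'->A->R'->F->plug->F
Char 4 ('E'): step: R->2, L=3; E->plug->E->R->H->L->C->refl->E->L'->G->R'->H->plug->B
Char 5 ('A'): step: R->3, L=3; A->plug->A->R->A->L->G->refl->B->L'->F->R'->G->plug->G
Char 6 ('F'): step: R->4, L=3; F->plug->F->R->E->L->D->refl->F->L'->D->R'->E->plug->E
Char 7 ('G'): step: R->5, L=3; G->plug->G->R->G->L->E->refl->C->L'->H->R'->A->plug->A

A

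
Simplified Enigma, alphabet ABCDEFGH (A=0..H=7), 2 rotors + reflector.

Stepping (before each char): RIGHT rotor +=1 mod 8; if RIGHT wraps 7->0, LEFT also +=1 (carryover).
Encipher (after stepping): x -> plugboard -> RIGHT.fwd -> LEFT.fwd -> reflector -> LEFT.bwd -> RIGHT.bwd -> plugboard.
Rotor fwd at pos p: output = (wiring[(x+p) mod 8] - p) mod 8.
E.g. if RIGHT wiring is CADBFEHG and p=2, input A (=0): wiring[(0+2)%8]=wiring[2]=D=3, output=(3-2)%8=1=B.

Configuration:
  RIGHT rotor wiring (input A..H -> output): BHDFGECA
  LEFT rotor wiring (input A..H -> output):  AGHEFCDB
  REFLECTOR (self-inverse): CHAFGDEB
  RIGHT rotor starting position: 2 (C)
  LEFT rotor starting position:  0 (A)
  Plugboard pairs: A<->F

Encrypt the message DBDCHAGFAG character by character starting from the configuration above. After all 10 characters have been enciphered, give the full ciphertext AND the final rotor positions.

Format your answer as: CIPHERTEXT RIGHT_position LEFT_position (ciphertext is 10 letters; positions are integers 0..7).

Answer: FEADFBCBED 4 1

Derivation:
Char 1 ('D'): step: R->3, L=0; D->plug->D->R->H->L->B->refl->H->L'->C->R'->A->plug->F
Char 2 ('B'): step: R->4, L=0; B->plug->B->R->A->L->A->refl->C->L'->F->R'->E->plug->E
Char 3 ('D'): step: R->5, L=0; D->plug->D->R->E->L->F->refl->D->L'->G->R'->F->plug->A
Char 4 ('C'): step: R->6, L=0; C->plug->C->R->D->L->E->refl->G->L'->B->R'->D->plug->D
Char 5 ('H'): step: R->7, L=0; H->plug->H->R->D->L->E->refl->G->L'->B->R'->A->plug->F
Char 6 ('A'): step: R->0, L->1 (L advanced); A->plug->F->R->E->L->B->refl->H->L'->H->R'->B->plug->B
Char 7 ('G'): step: R->1, L=1; G->plug->G->R->H->L->H->refl->B->L'->E->R'->C->plug->C
Char 8 ('F'): step: R->2, L=1; F->plug->A->R->B->L->G->refl->E->L'->D->R'->B->plug->B
Char 9 ('A'): step: R->3, L=1; A->plug->F->R->G->L->A->refl->C->L'->F->R'->E->plug->E
Char 10 ('G'): step: R->4, L=1; G->plug->G->R->H->L->H->refl->B->L'->E->R'->D->plug->D
Final: ciphertext=FEADFBCBED, RIGHT=4, LEFT=1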